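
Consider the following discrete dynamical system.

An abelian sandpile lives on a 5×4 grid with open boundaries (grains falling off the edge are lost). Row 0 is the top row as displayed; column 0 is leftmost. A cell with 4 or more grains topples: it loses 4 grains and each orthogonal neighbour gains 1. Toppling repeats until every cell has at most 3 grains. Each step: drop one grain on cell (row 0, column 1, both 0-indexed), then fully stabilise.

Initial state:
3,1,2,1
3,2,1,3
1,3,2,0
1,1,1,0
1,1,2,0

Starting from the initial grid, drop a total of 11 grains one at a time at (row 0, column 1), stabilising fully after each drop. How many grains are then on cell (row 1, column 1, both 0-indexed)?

k=0  3,1,2,1
3,2,1,3
1,3,2,0
1,1,1,0
1,1,2,0
k=1  3,2,2,1
3,2,1,3
1,3,2,0
1,1,1,0
1,1,2,0
k=2  3,3,2,1
3,2,1,3
1,3,2,0
1,1,1,0
1,1,2,0
k=3  1,2,3,1
1,1,2,3
3,0,3,0
1,2,1,0
1,1,2,0
k=4  1,3,3,1
1,1,2,3
3,0,3,0
1,2,1,0
1,1,2,0
k=5  2,1,0,2
1,2,3,3
3,0,3,0
1,2,1,0
1,1,2,0
k=6  2,2,0,2
1,2,3,3
3,0,3,0
1,2,1,0
1,1,2,0
k=7  2,3,0,2
1,2,3,3
3,0,3,0
1,2,1,0
1,1,2,0
k=8  3,0,1,2
1,3,3,3
3,0,3,0
1,2,1,0
1,1,2,0
k=9  3,1,1,2
1,3,3,3
3,0,3,0
1,2,1,0
1,1,2,0
k=10  3,2,1,2
1,3,3,3
3,0,3,0
1,2,1,0
1,1,2,0
k=11  3,3,1,2
1,3,3,3
3,0,3,0
1,2,1,0
1,1,2,0

3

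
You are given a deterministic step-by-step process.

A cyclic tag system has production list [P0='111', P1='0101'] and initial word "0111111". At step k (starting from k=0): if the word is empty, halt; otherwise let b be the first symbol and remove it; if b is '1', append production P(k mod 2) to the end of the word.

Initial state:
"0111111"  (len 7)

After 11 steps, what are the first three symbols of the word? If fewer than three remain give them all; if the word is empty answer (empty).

111

k=0  "0111111"  (len 7)
k=1  "111111"  (len 6)
k=2  "111110101"  (len 9)
k=3  "11110101111"  (len 11)
k=4  "11101011110101"  (len 14)
k=5  "1101011110101111"  (len 16)
k=6  "1010111101011110101"  (len 19)
k=7  "010111101011110101111"  (len 21)
k=8  "10111101011110101111"  (len 20)
k=9  "0111101011110101111111"  (len 22)
k=10  "111101011110101111111"  (len 21)
k=11  "11101011110101111111111"  (len 23)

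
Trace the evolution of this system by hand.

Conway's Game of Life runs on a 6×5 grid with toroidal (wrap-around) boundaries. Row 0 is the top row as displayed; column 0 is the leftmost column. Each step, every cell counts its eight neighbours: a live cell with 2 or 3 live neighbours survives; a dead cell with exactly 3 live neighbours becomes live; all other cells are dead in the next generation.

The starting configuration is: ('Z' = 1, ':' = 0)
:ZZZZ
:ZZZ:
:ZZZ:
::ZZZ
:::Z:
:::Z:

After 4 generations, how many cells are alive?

8

[0] :ZZZZ
:ZZZ:
:ZZZ:
::ZZZ
:::Z:
:::Z:
[1] ZZ::Z
:::::
Z::::
:Z::Z
:::::
:::::
[2] Z::::
:Z::Z
Z::::
Z::::
:::::
Z::::
[3] ZZ::Z
:Z::Z
ZZ::Z
:::::
:::::
:::::
[4] :Z::Z
::ZZ:
:Z::Z
Z::::
:::::
Z::::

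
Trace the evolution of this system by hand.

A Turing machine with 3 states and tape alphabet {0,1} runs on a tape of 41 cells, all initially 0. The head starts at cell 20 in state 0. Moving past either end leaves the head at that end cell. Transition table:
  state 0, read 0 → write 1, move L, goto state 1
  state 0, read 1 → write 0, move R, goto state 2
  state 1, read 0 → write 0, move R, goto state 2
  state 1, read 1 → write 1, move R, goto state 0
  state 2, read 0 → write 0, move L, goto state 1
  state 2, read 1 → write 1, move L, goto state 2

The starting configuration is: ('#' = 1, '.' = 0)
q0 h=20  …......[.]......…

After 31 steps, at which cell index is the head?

step 0: q0 h=20  …......[.]......…
step 1: q1 h=19  …......[.]#.....…
step 2: q2 h=20  …......[#]......…
step 3: q2 h=19  …......[.]#.....…
step 4: q1 h=18  …......[.].#....…
step 5: q2 h=19  …......[.]#.....…
step 6: q1 h=18  …......[.].#....…
step 7: q2 h=19  …......[.]#.....…
step 8: q1 h=18  …......[.].#....…
step 9: q2 h=19  …......[.]#.....…
step 10: q1 h=18  …......[.].#....…
step 11: q2 h=19  …......[.]#.....…
step 12: q1 h=18  …......[.].#....…
step 13: q2 h=19  …......[.]#.....…
step 14: q1 h=18  …......[.].#....…
step 15: q2 h=19  …......[.]#.....…
step 16: q1 h=18  …......[.].#....…
step 17: q2 h=19  …......[.]#.....…
step 18: q1 h=18  …......[.].#....…
step 19: q2 h=19  …......[.]#.....…
step 20: q1 h=18  …......[.].#....…
step 21: q2 h=19  …......[.]#.....…
step 22: q1 h=18  …......[.].#....…
step 23: q2 h=19  …......[.]#.....…
step 24: q1 h=18  …......[.].#....…
step 25: q2 h=19  …......[.]#.....…
step 26: q1 h=18  …......[.].#....…
step 27: q2 h=19  …......[.]#.....…
step 28: q1 h=18  …......[.].#....…
step 29: q2 h=19  …......[.]#.....…
step 30: q1 h=18  …......[.].#....…
step 31: q2 h=19  …......[.]#.....…

19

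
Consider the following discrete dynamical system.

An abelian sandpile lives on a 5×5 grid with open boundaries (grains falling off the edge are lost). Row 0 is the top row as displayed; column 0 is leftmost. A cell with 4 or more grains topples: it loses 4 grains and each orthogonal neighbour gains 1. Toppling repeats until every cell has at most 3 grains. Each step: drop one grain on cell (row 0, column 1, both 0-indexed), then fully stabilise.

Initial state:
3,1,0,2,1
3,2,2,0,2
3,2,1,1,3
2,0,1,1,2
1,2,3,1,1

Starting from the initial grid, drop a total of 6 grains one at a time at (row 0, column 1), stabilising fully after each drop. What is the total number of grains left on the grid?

40

k=0  3,1,0,2,1
3,2,2,0,2
3,2,1,1,3
2,0,1,1,2
1,2,3,1,1
k=1  3,2,0,2,1
3,2,2,0,2
3,2,1,1,3
2,0,1,1,2
1,2,3,1,1
k=2  3,3,0,2,1
3,2,2,0,2
3,2,1,1,3
2,0,1,1,2
1,2,3,1,1
k=3  1,2,1,2,1
2,1,3,0,2
1,0,2,1,3
3,1,1,1,2
1,2,3,1,1
k=4  1,3,1,2,1
2,1,3,0,2
1,0,2,1,3
3,1,1,1,2
1,2,3,1,1
k=5  2,0,2,2,1
2,2,3,0,2
1,0,2,1,3
3,1,1,1,2
1,2,3,1,1
k=6  2,1,2,2,1
2,2,3,0,2
1,0,2,1,3
3,1,1,1,2
1,2,3,1,1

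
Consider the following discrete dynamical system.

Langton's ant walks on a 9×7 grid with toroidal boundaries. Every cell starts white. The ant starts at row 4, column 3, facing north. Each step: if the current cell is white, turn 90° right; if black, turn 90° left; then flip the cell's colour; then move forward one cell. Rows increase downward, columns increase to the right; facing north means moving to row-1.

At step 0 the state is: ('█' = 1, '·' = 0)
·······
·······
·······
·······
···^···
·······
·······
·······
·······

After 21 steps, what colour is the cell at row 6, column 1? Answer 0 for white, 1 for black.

1

t=0: ·······
·······
·······
·······
···^···
·······
·······
·······
·······
t=1: ·······
·······
·······
·······
···█>··
·······
·······
·······
·······
t=2: ·······
·······
·······
·······
···██··
····v··
·······
·······
·······
t=3: ·······
·······
·······
·······
···██··
···<█··
·······
·······
·······
t=4: ·······
·······
·······
·······
···^█··
···██··
·······
·······
·······
t=5: ·······
·······
·······
·······
··<·█··
···██··
·······
·······
·······
t=6: ·······
·······
·······
··^····
··█·█··
···██··
·······
·······
·······
t=7: ·······
·······
·······
··█>···
··█·█··
···██··
·······
·······
·······
t=8: ·······
·······
·······
··██···
··█v█··
···██··
·······
·······
·······
t=9: ·······
·······
·······
··██···
··<██··
···██··
·······
·······
·······
t=10: ·······
·······
·······
··██···
···██··
··v██··
·······
·······
·······
t=11: ·······
·······
·······
··██···
···██··
·<███··
·······
·······
·······
t=12: ·······
·······
·······
··██···
·^·██··
·████··
·······
·······
·······
t=13: ·······
·······
·······
··██···
·█>██··
·████··
·······
·······
·······
t=14: ·······
·······
·······
··██···
·████··
·█v██··
·······
·······
·······
t=15: ·······
·······
·······
··██···
·████··
·█·>█··
·······
·······
·······
t=16: ·······
·······
·······
··██···
·██^█··
·█··█··
·······
·······
·······
t=17: ·······
·······
·······
··██···
·█<·█··
·█··█··
·······
·······
·······
t=18: ·······
·······
·······
··██···
·█··█··
·█v·█··
·······
·······
·······
t=19: ·······
·······
·······
··██···
·█··█··
·<█·█··
·······
·······
·······
t=20: ·······
·······
·······
··██···
·█··█··
··█·█··
·v·····
·······
·······
t=21: ·······
·······
·······
··██···
·█··█··
··█·█··
<█·····
·······
·······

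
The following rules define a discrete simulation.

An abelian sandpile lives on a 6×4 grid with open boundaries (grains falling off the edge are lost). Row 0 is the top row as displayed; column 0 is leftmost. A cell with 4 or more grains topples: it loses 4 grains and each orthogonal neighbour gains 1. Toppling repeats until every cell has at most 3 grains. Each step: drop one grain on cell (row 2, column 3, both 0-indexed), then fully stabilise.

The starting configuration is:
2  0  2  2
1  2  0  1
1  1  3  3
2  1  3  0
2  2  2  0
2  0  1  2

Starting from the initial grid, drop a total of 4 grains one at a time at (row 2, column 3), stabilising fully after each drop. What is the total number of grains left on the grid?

37

step 0: 2  0  2  2
1  2  0  1
1  1  3  3
2  1  3  0
2  2  2  0
2  0  1  2
step 1: 2  0  2  2
1  2  1  2
1  2  1  1
2  2  0  2
2  2  3  0
2  0  1  2
step 2: 2  0  2  2
1  2  1  2
1  2  1  2
2  2  0  2
2  2  3  0
2  0  1  2
step 3: 2  0  2  2
1  2  1  2
1  2  1  3
2  2  0  2
2  2  3  0
2  0  1  2
step 4: 2  0  2  2
1  2  1  3
1  2  2  0
2  2  0  3
2  2  3  0
2  0  1  2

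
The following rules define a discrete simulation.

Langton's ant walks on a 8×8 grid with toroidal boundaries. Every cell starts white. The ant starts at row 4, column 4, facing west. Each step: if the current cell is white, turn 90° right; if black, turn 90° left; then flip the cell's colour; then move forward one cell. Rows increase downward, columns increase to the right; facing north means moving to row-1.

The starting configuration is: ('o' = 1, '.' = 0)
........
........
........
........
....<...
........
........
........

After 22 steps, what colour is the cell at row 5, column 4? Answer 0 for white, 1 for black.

0

gen 0: ........
........
........
........
....<...
........
........
........
gen 1: ........
........
........
....^...
....o...
........
........
........
gen 2: ........
........
........
....o>..
....o...
........
........
........
gen 3: ........
........
........
....oo..
....ov..
........
........
........
gen 4: ........
........
........
....oo..
....<o..
........
........
........
gen 5: ........
........
........
....oo..
.....o..
....v...
........
........
gen 6: ........
........
........
....oo..
.....o..
...<o...
........
........
gen 7: ........
........
........
....oo..
...^.o..
...oo...
........
........
gen 8: ........
........
........
....oo..
...o>o..
...oo...
........
........
gen 9: ........
........
........
....oo..
...ooo..
...ov...
........
........
gen 10: ........
........
........
....oo..
...ooo..
...o.>..
........
........
gen 11: ........
........
........
....oo..
...ooo..
...o.o..
.....v..
........
gen 12: ........
........
........
....oo..
...ooo..
...o.o..
....<o..
........
gen 13: ........
........
........
....oo..
...ooo..
...o^o..
....oo..
........
gen 14: ........
........
........
....oo..
...ooo..
...oo>..
....oo..
........
gen 15: ........
........
........
....oo..
...oo^..
...oo...
....oo..
........
gen 16: ........
........
........
....oo..
...o<...
...oo...
....oo..
........
gen 17: ........
........
........
....oo..
...o....
...ov...
....oo..
........
gen 18: ........
........
........
....oo..
...o....
...o.>..
....oo..
........
gen 19: ........
........
........
....oo..
...o....
...o.o..
....ov..
........
gen 20: ........
........
........
....oo..
...o....
...o.o..
....o.>.
........
gen 21: ........
........
........
....oo..
...o....
...o.o..
....o.o.
......v.
gen 22: ........
........
........
....oo..
...o....
...o.o..
....o.o.
.....<o.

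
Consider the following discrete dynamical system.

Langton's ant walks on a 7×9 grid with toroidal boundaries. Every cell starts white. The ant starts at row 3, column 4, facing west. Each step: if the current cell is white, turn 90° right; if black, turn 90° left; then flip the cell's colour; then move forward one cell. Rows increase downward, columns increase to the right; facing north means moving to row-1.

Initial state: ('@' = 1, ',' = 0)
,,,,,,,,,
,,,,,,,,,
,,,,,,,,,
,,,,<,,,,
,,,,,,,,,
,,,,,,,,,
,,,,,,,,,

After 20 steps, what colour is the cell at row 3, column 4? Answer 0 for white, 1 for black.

step 0: ,,,,,,,,,
,,,,,,,,,
,,,,,,,,,
,,,,<,,,,
,,,,,,,,,
,,,,,,,,,
,,,,,,,,,
step 1: ,,,,,,,,,
,,,,,,,,,
,,,,^,,,,
,,,,@,,,,
,,,,,,,,,
,,,,,,,,,
,,,,,,,,,
step 2: ,,,,,,,,,
,,,,,,,,,
,,,,@>,,,
,,,,@,,,,
,,,,,,,,,
,,,,,,,,,
,,,,,,,,,
step 3: ,,,,,,,,,
,,,,,,,,,
,,,,@@,,,
,,,,@v,,,
,,,,,,,,,
,,,,,,,,,
,,,,,,,,,
step 4: ,,,,,,,,,
,,,,,,,,,
,,,,@@,,,
,,,,<@,,,
,,,,,,,,,
,,,,,,,,,
,,,,,,,,,
step 5: ,,,,,,,,,
,,,,,,,,,
,,,,@@,,,
,,,,,@,,,
,,,,v,,,,
,,,,,,,,,
,,,,,,,,,
step 6: ,,,,,,,,,
,,,,,,,,,
,,,,@@,,,
,,,,,@,,,
,,,<@,,,,
,,,,,,,,,
,,,,,,,,,
step 7: ,,,,,,,,,
,,,,,,,,,
,,,,@@,,,
,,,^,@,,,
,,,@@,,,,
,,,,,,,,,
,,,,,,,,,
step 8: ,,,,,,,,,
,,,,,,,,,
,,,,@@,,,
,,,@>@,,,
,,,@@,,,,
,,,,,,,,,
,,,,,,,,,
step 9: ,,,,,,,,,
,,,,,,,,,
,,,,@@,,,
,,,@@@,,,
,,,@v,,,,
,,,,,,,,,
,,,,,,,,,
step 10: ,,,,,,,,,
,,,,,,,,,
,,,,@@,,,
,,,@@@,,,
,,,@,>,,,
,,,,,,,,,
,,,,,,,,,
step 11: ,,,,,,,,,
,,,,,,,,,
,,,,@@,,,
,,,@@@,,,
,,,@,@,,,
,,,,,v,,,
,,,,,,,,,
step 12: ,,,,,,,,,
,,,,,,,,,
,,,,@@,,,
,,,@@@,,,
,,,@,@,,,
,,,,<@,,,
,,,,,,,,,
step 13: ,,,,,,,,,
,,,,,,,,,
,,,,@@,,,
,,,@@@,,,
,,,@^@,,,
,,,,@@,,,
,,,,,,,,,
step 14: ,,,,,,,,,
,,,,,,,,,
,,,,@@,,,
,,,@@@,,,
,,,@@>,,,
,,,,@@,,,
,,,,,,,,,
step 15: ,,,,,,,,,
,,,,,,,,,
,,,,@@,,,
,,,@@^,,,
,,,@@,,,,
,,,,@@,,,
,,,,,,,,,
step 16: ,,,,,,,,,
,,,,,,,,,
,,,,@@,,,
,,,@<,,,,
,,,@@,,,,
,,,,@@,,,
,,,,,,,,,
step 17: ,,,,,,,,,
,,,,,,,,,
,,,,@@,,,
,,,@,,,,,
,,,@v,,,,
,,,,@@,,,
,,,,,,,,,
step 18: ,,,,,,,,,
,,,,,,,,,
,,,,@@,,,
,,,@,,,,,
,,,@,>,,,
,,,,@@,,,
,,,,,,,,,
step 19: ,,,,,,,,,
,,,,,,,,,
,,,,@@,,,
,,,@,,,,,
,,,@,@,,,
,,,,@v,,,
,,,,,,,,,
step 20: ,,,,,,,,,
,,,,,,,,,
,,,,@@,,,
,,,@,,,,,
,,,@,@,,,
,,,,@,>,,
,,,,,,,,,

0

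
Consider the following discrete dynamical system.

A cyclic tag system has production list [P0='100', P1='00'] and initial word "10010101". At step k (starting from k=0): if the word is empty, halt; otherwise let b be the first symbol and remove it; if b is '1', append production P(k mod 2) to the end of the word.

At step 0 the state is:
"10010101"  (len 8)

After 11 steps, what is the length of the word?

gen 0: "10010101"  (len 8)
gen 1: "0010101100"  (len 10)
gen 2: "010101100"  (len 9)
gen 3: "10101100"  (len 8)
gen 4: "010110000"  (len 9)
gen 5: "10110000"  (len 8)
gen 6: "011000000"  (len 9)
gen 7: "11000000"  (len 8)
gen 8: "100000000"  (len 9)
gen 9: "00000000100"  (len 11)
gen 10: "0000000100"  (len 10)
gen 11: "000000100"  (len 9)

9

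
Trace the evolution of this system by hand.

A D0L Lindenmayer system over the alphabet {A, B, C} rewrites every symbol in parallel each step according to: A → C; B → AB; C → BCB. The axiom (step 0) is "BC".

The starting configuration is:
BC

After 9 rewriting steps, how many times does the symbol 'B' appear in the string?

0) BC
1) ABBCB
2) CABABBCBAB
3) BCBCABCABABBCBABCAB
4) ABBCBABBCBCABBCBCABCABABBCBABCABBCBCAB
5) CABABBCBABCABABBCBABBCBCABABBCBABBCBCABBCBCABCABABBCBABCABBCBCABABBCBABBCBCAB
6) BCBCABCABABBCBABCABBCBCABCABABBCBABCABABBCBABBCBCABCABABBC…CABABBCBABCABBCBCABABBCBABBCBCABCABABBCBABCABABBCBABBCBCAB  (len 154)
7) ABBCBABBCBCABBCBCABCABABBCBABCABBCBCABABBCBABBCBCABBCBCABC…BBCBCABBCBCABCABABBCBABCABBCBCABCABABBCBABCABABBCBABBCBCAB  (len 307)
8) CABABBCBABCABABBCBABBCBCABABBCBABBCBCABBCBCABCABABBCBABCAB…BBCBCABBCBCABCABABBCBABCABBCBCABCABABBCBABCABABBCBABBCBCAB  (len 614)
9) BCBCABCABABBCBABCABBCBCABCABABBCBABCABABBCBABBCBCABCABABBC…BBCBCABBCBCABCABABBCBABCABBCBCABCABABBCBABCABABBCBABBCBCAB  (len 1229)

615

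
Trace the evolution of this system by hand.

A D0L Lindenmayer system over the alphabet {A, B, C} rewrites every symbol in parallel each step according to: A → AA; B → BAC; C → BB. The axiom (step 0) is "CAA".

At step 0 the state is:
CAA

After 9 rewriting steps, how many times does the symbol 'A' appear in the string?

2446

t=0: CAA
t=1: BBAAAA
t=2: BACBACAAAAAAAA
t=3: BACAABBBACAABBAAAAAAAAAAAAAAAA
t=4: BACAABBAAAABACBACBACAABBAAAABACBACAAAAAAAAAAAAAAAAAAAAAAAAAAAAAAAA
t=5: BACAABBAAAABACBACAAAAAAAABACAABBBACAABBBACAABBAAAABACBACAA…AAAAAAAAAAAAAAAAAAAAAAAAAAAAAAAAAAAAAAAAAAAAAAAAAAAAAAAAAA  (len 142)
t=6: BACAABBAAAABACBACAAAAAAAABACAABBBACAABBAAAAAAAAAAAAAAAABAC…AAAAAAAAAAAAAAAAAAAAAAAAAAAAAAAAAAAAAAAAAAAAAAAAAAAAAAAAAA  (len 306)
t=7: BACAABBAAAABACBACAAAAAAAABACAABBBACAABBAAAAAAAAAAAAAAAABAC…AAAAAAAAAAAAAAAAAAAAAAAAAAAAAAAAAAAAAAAAAAAAAAAAAAAAAAAAAA  (len 654)
t=8: BACAABBAAAABACBACAAAAAAAABACAABBBACAABBAAAAAAAAAAAAAAAABAC…AAAAAAAAAAAAAAAAAAAAAAAAAAAAAAAAAAAAAAAAAAAAAAAAAAAAAAAAAA  (len 1394)
t=9: BACAABBAAAABACBACAAAAAAAABACAABBBACAABBAAAAAAAAAAAAAAAABAC…AAAAAAAAAAAAAAAAAAAAAAAAAAAAAAAAAAAAAAAAAAAAAAAAAAAAAAAAAA  (len 2958)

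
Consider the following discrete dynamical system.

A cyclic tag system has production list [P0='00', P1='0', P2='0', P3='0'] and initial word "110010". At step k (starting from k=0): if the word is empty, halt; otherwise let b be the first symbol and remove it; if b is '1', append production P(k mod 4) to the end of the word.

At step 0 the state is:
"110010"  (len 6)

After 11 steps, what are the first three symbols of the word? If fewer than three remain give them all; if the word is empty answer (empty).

(empty)

[0] "110010"  (len 6)
[1] "1001000"  (len 7)
[2] "0010000"  (len 7)
[3] "010000"  (len 6)
[4] "10000"  (len 5)
[5] "000000"  (len 6)
[6] "00000"  (len 5)
[7] "0000"  (len 4)
[8] "000"  (len 3)
[9] "00"  (len 2)
[10] "0"  (len 1)
[11] (halted — word empty)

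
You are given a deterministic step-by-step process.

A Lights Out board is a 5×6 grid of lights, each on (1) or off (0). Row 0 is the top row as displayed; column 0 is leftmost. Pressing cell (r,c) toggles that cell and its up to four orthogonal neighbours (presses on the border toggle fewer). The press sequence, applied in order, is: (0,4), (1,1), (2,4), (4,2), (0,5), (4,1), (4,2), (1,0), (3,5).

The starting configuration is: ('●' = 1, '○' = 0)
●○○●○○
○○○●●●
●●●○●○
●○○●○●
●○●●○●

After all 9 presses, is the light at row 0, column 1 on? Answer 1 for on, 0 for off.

1

t=0: ●○○●○○
○○○●●●
●●●○●○
●○○●○●
●○●●○●
t=1: ●○○○●●
○○○●○●
●●●○●○
●○○●○●
●○●●○●
t=2: ●●○○●●
●●●●○●
●○●○●○
●○○●○●
●○●●○●
t=3: ●●○○●●
●●●●●●
●○●●○●
●○○●●●
●○●●○●
t=4: ●●○○●●
●●●●●●
●○●●○●
●○●●●●
●●○○○●
t=5: ●●○○○○
●●●●●○
●○●●○●
●○●●●●
●●○○○●
t=6: ●●○○○○
●●●●●○
●○●●○●
●●●●●●
○○●○○●
t=7: ●●○○○○
●●●●●○
●○●●○●
●●○●●●
○●○●○●
t=8: ○●○○○○
○○●●●○
○○●●○●
●●○●●●
○●○●○●
t=9: ○●○○○○
○○●●●○
○○●●○○
●●○●○○
○●○●○○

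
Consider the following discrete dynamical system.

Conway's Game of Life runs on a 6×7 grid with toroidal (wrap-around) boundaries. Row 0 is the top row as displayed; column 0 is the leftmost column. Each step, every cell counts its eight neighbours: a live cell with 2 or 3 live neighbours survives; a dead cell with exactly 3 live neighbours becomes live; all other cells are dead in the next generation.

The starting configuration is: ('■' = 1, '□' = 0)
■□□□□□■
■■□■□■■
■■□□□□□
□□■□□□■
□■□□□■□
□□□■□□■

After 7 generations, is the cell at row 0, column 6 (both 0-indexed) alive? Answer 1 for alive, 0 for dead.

0

k=0  ■□□□□□■
■■□■□■■
■■□□□□□
□□■□□□■
□■□□□■□
□□□■□□■
k=1  □■■□■□□
□□■□□■□
□□□□□■□
□□■□□□■
■□■□□■■
□□□□□■■
k=2  □■■■■□■
□■■■■■□
□□□□□■■
■■□□□□□
■■□□□□□
□□■■■□□
k=3  ■□□□□□□
□■□□□□□
□□□■□■■
□■□□□□□
■□□■□□□
□□□□■■□
k=4  □□□□□□□
■□□□□□■
■□■□□□□
■□■□■□■
□□□□■□□
□□□□■□■
k=5  ■□□□□■■
■■□□□□■
□□□■□■□
■□□□□■■
■□□□■□■
□□□□□■□
k=6  □■□□□■□
□■□□■□□
□■□□■■□
■□□□□□□
■□□□■□□
□□□□■□□
k=7  □□□□■■□
■■■□■□□
■■□□■■□
■■□□■■■
□□□□□□□
□□□□■■□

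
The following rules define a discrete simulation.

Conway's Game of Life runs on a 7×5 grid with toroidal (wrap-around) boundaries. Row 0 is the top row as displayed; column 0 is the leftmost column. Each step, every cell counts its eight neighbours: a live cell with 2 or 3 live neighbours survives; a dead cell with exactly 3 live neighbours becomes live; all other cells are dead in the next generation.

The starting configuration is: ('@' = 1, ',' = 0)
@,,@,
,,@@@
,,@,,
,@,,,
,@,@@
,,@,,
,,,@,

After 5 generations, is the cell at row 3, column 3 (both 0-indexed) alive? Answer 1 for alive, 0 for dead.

1

step 0: @,,@,
,,@@@
,,@,,
,@,,,
,@,@@
,,@,,
,,,@,
step 1: ,,,,,
,@@,@
,@@,,
@@,@,
@@,@,
,,@,@
,,@@@
step 2: @@,,@
@@@@,
,,,,@
,,,@,
,,,@,
,,,,,
,,@,@
step 3: ,,,,,
,,@@,
@@,,@
,,,@@
,,,,,
,,,@,
,@,@@
step 4: ,,,,@
@@@@@
@@,,,
,,,@@
,,,@@
,,@@@
,,@@@
step 5: ,,,,,
,,@@,
,,,,,
,,@@,
@,,,,
@,,,,
@,@,,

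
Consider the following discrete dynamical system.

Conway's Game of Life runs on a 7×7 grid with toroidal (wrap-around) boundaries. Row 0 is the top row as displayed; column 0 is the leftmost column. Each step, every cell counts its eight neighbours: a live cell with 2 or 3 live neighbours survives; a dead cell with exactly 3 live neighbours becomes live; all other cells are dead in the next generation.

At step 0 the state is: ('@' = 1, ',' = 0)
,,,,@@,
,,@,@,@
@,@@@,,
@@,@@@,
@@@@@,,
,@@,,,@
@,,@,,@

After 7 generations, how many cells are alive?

15

[0] ,,,,@@,
,,@,@,@
@,@@@,,
@@,@@@,
@@@@@,,
,@@,,,@
@,,@,,@
[1] @,,,@,,
,@@,,,@
@,,,,,,
,,,,,@,
,,,,,,,
,,,,@@@
@@@@@,@
[2] ,,,,@,,
,@,,,,@
@@,,,,@
,,,,,,,
,,,,@,@
,@@,@,@
,@@,,,,
[3] @@@,,,,
,@,,,@@
,@,,,,@
,,,,,@@
@,,@,,,
,@@,,,,
@@@,,@,
[4] ,,,,,@,
,,,,,@@
,,,,,,,
,,,,,@@
@@@,,,@
,,,@,,@
,,,@,,@
[5] ,,,,@@,
,,,,,@@
,,,,,,,
,@,,,@@
,@@,,,,
,@,@,@@
,,,,@@@
[6] ,,,,,,,
,,,,@@@
@,,,,,,
@@@,,,,
,@,,@,,
,@,@,,@
@,,@,,,
[7] ,,,,@@@
,,,,,@@
@,,,,@,
@,@,,,,
,,,@,,,
,@,@@,,
@,@,,,,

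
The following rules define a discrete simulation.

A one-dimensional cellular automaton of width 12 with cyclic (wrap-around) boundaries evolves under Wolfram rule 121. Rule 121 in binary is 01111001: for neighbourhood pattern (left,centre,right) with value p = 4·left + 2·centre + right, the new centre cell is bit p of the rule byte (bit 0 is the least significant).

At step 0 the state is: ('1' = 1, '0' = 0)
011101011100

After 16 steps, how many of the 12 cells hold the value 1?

4

[0] 011101011100
[1] 010110110111
[2] 101111111101
[3] 111000000111
[4] 001111110100
[5] 101000011011
[6] 110111011110
[7] 111101110011
[8] 000111011010
[9] 110101111101
[10] 011011000111
[11] 111111110101
[12] 000000011011
[13] 111111011111
[14] 000001110000
[15] 111101011111
[16] 000110110000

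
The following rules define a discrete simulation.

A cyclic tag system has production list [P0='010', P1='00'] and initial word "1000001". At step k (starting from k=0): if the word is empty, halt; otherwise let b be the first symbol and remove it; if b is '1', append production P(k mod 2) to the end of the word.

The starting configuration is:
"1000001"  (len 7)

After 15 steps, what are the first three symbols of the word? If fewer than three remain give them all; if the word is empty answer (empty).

k=0  "1000001"  (len 7)
k=1  "000001010"  (len 9)
k=2  "00001010"  (len 8)
k=3  "0001010"  (len 7)
k=4  "001010"  (len 6)
k=5  "01010"  (len 5)
k=6  "1010"  (len 4)
k=7  "010010"  (len 6)
k=8  "10010"  (len 5)
k=9  "0010010"  (len 7)
k=10  "010010"  (len 6)
k=11  "10010"  (len 5)
k=12  "001000"  (len 6)
k=13  "01000"  (len 5)
k=14  "1000"  (len 4)
k=15  "000010"  (len 6)

000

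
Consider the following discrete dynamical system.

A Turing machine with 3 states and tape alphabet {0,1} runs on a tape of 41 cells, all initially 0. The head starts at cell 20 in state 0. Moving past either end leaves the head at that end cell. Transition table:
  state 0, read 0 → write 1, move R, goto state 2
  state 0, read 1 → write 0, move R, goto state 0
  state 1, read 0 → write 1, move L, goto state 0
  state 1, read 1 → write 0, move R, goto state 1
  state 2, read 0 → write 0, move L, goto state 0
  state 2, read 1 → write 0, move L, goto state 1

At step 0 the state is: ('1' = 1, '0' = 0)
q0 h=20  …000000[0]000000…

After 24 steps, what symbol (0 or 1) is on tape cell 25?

step 0: q0 h=20  …000000[0]000000…
step 1: q2 h=21  …000001[0]000000…
step 2: q0 h=20  …000000[1]000000…
step 3: q0 h=21  …000000[0]000000…
step 4: q2 h=22  …000001[0]000000…
step 5: q0 h=21  …000000[1]000000…
step 6: q0 h=22  …000000[0]000000…
step 7: q2 h=23  …000001[0]000000…
step 8: q0 h=22  …000000[1]000000…
step 9: q0 h=23  …000000[0]000000…
step 10: q2 h=24  …000001[0]000000…
step 11: q0 h=23  …000000[1]000000…
step 12: q0 h=24  …000000[0]000000…
step 13: q2 h=25  …000001[0]000000…
step 14: q0 h=24  …000000[1]000000…
step 15: q0 h=25  …000000[0]000000…
step 16: q2 h=26  …000001[0]000000…
step 17: q0 h=25  …000000[1]000000…
step 18: q0 h=26  …000000[0]000000…
step 19: q2 h=27  …000001[0]000000…
step 20: q0 h=26  …000000[1]000000…
step 21: q0 h=27  …000000[0]000000…
step 22: q2 h=28  …000001[0]000000…
step 23: q0 h=27  …000000[1]000000…
step 24: q0 h=28  …000000[0]000000…

0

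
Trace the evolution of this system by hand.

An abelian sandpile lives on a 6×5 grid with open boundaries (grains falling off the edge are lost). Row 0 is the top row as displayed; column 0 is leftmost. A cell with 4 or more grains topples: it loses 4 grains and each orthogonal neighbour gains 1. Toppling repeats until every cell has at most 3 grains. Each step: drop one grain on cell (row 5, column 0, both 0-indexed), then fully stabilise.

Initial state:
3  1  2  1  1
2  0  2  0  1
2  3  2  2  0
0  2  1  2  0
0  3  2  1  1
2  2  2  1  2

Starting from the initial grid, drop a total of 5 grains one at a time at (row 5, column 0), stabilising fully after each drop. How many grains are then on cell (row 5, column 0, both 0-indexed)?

0) 3  1  2  1  1
2  0  2  0  1
2  3  2  2  0
0  2  1  2  0
0  3  2  1  1
2  2  2  1  2
1) 3  1  2  1  1
2  0  2  0  1
2  3  2  2  0
0  2  1  2  0
0  3  2  1  1
3  2  2  1  2
2) 3  1  2  1  1
2  0  2  0  1
2  3  2  2  0
0  2  1  2  0
1  3  2  1  1
0  3  2  1  2
3) 3  1  2  1  1
2  0  2  0  1
2  3  2  2  0
0  2  1  2  0
1  3  2  1  1
1  3  2  1  2
4) 3  1  2  1  1
2  0  2  0  1
2  3  2  2  0
0  2  1  2  0
1  3  2  1  1
2  3  2  1  2
5) 3  1  2  1  1
2  0  2  0  1
2  3  2  2  0
0  2  1  2  0
1  3  2  1  1
3  3  2  1  2

3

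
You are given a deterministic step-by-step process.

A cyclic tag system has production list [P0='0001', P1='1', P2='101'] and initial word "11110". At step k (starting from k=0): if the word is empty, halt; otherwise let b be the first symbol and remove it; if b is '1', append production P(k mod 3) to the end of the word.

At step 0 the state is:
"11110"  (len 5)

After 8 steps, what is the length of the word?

9

t=0: "11110"  (len 5)
t=1: "11100001"  (len 8)
t=2: "11000011"  (len 8)
t=3: "1000011101"  (len 10)
t=4: "0000111010001"  (len 13)
t=5: "000111010001"  (len 12)
t=6: "00111010001"  (len 11)
t=7: "0111010001"  (len 10)
t=8: "111010001"  (len 9)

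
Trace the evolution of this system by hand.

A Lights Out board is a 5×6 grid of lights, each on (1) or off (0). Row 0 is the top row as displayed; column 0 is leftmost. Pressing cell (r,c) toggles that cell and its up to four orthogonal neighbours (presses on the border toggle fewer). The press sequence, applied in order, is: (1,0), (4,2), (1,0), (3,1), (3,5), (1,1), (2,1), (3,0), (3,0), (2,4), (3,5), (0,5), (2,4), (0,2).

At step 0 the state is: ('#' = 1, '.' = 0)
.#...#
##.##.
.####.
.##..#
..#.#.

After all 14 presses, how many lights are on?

step 0: .#...#
##.##.
.####.
.##..#
..#.#.
step 1: ##...#
...##.
#####.
.##..#
..#.#.
step 2: ##...#
...##.
#####.
.#...#
.#.##.
step 3: .#...#
##.##.
.####.
.#...#
.#.##.
step 4: .#...#
##.##.
..###.
#.#..#
...##.
step 5: .#...#
##.##.
..####
#.#.#.
...###
step 6: .....#
..###.
.#####
#.#.#.
...###
step 7: .....#
.####.
#..###
###.#.
...###
step 8: .....#
.####.
...###
..#.#.
#..###
step 9: .....#
.####.
#..###
###.#.
...###
step 10: .....#
.###..
#.....
###...
...###
step 11: .....#
.###..
#....#
###.##
...##.
step 12: ....#.
.###.#
#....#
###.##
...##.
step 13: ....#.
.#####
#..##.
###..#
...##.
step 14: .####.
.#.###
#..##.
###..#
...##.

17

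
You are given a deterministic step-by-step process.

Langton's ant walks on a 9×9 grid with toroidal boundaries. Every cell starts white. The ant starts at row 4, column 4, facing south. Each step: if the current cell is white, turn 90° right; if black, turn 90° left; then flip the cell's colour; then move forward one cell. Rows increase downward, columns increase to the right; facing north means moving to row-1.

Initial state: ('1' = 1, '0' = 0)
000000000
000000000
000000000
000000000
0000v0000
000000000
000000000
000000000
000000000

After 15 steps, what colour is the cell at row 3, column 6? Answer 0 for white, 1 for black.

1

gen 0: 000000000
000000000
000000000
000000000
0000v0000
000000000
000000000
000000000
000000000
gen 1: 000000000
000000000
000000000
000000000
000<10000
000000000
000000000
000000000
000000000
gen 2: 000000000
000000000
000000000
000^00000
000110000
000000000
000000000
000000000
000000000
gen 3: 000000000
000000000
000000000
0001>0000
000110000
000000000
000000000
000000000
000000000
gen 4: 000000000
000000000
000000000
000110000
0001v0000
000000000
000000000
000000000
000000000
gen 5: 000000000
000000000
000000000
000110000
00010>000
000000000
000000000
000000000
000000000
gen 6: 000000000
000000000
000000000
000110000
000101000
00000v000
000000000
000000000
000000000
gen 7: 000000000
000000000
000000000
000110000
000101000
0000<1000
000000000
000000000
000000000
gen 8: 000000000
000000000
000000000
000110000
0001^1000
000011000
000000000
000000000
000000000
gen 9: 000000000
000000000
000000000
000110000
00011>000
000011000
000000000
000000000
000000000
gen 10: 000000000
000000000
000000000
00011^000
000110000
000011000
000000000
000000000
000000000
gen 11: 000000000
000000000
000000000
000111>00
000110000
000011000
000000000
000000000
000000000
gen 12: 000000000
000000000
000000000
000111100
000110v00
000011000
000000000
000000000
000000000
gen 13: 000000000
000000000
000000000
000111100
00011<100
000011000
000000000
000000000
000000000
gen 14: 000000000
000000000
000000000
00011^100
000111100
000011000
000000000
000000000
000000000
gen 15: 000000000
000000000
000000000
0001<0100
000111100
000011000
000000000
000000000
000000000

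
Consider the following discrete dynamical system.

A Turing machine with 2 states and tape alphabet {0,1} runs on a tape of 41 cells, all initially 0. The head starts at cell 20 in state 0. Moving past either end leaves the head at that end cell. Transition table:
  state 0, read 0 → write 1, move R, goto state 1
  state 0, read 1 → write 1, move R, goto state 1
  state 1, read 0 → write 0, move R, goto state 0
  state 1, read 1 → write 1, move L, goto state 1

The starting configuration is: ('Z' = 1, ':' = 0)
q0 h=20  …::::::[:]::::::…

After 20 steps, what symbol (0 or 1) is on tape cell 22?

1

t=0: q0 h=20  …::::::[:]::::::…
t=1: q1 h=21  …:::::Z[:]::::::…
t=2: q0 h=22  …::::Z:[:]::::::…
t=3: q1 h=23  …:::Z:Z[:]::::::…
t=4: q0 h=24  …::Z:Z:[:]::::::…
t=5: q1 h=25  …:Z:Z:Z[:]::::::…
t=6: q0 h=26  …Z:Z:Z:[:]::::::…
t=7: q1 h=27  …:Z:Z:Z[:]::::::…
t=8: q0 h=28  …Z:Z:Z:[:]::::::…
t=9: q1 h=29  …:Z:Z:Z[:]::::::…
t=10: q0 h=30  …Z:Z:Z:[:]::::::…
t=11: q1 h=31  …:Z:Z:Z[:]::::::…
t=12: q0 h=32  …Z:Z:Z:[:]::::::…
t=13: q1 h=33  …:Z:Z:Z[:]::::::…
t=14: q0 h=34  …Z:Z:Z:[:]::::::|
t=15: q1 h=35  …:Z:Z:Z[:]:::::|
t=16: q0 h=36  …Z:Z:Z:[:]::::|
t=17: q1 h=37  …:Z:Z:Z[:]:::|
t=18: q0 h=38  …Z:Z:Z:[:]::|
t=19: q1 h=39  …:Z:Z:Z[:]:|
t=20: q0 h=40  …Z:Z:Z:[:]|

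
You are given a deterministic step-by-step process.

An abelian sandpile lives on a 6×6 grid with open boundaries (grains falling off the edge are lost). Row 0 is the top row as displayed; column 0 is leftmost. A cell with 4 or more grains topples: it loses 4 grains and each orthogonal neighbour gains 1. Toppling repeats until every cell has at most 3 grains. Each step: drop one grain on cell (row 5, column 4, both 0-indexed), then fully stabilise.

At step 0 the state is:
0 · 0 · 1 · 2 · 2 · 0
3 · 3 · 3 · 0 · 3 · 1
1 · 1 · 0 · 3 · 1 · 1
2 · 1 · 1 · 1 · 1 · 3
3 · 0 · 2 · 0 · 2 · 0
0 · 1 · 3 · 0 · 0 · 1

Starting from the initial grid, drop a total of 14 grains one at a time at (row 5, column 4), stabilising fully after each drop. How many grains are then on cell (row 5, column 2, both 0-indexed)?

0

k=0  0 · 0 · 1 · 2 · 2 · 0
3 · 3 · 3 · 0 · 3 · 1
1 · 1 · 0 · 3 · 1 · 1
2 · 1 · 1 · 1 · 1 · 3
3 · 0 · 2 · 0 · 2 · 0
0 · 1 · 3 · 0 · 0 · 1
k=1  0 · 0 · 1 · 2 · 2 · 0
3 · 3 · 3 · 0 · 3 · 1
1 · 1 · 0 · 3 · 1 · 1
2 · 1 · 1 · 1 · 1 · 3
3 · 0 · 2 · 0 · 2 · 0
0 · 1 · 3 · 0 · 1 · 1
k=2  0 · 0 · 1 · 2 · 2 · 0
3 · 3 · 3 · 0 · 3 · 1
1 · 1 · 0 · 3 · 1 · 1
2 · 1 · 1 · 1 · 1 · 3
3 · 0 · 2 · 0 · 2 · 0
0 · 1 · 3 · 0 · 2 · 1
k=3  0 · 0 · 1 · 2 · 2 · 0
3 · 3 · 3 · 0 · 3 · 1
1 · 1 · 0 · 3 · 1 · 1
2 · 1 · 1 · 1 · 1 · 3
3 · 0 · 2 · 0 · 2 · 0
0 · 1 · 3 · 0 · 3 · 1
k=4  0 · 0 · 1 · 2 · 2 · 0
3 · 3 · 3 · 0 · 3 · 1
1 · 1 · 0 · 3 · 1 · 1
2 · 1 · 1 · 1 · 1 · 3
3 · 0 · 2 · 0 · 3 · 0
0 · 1 · 3 · 1 · 0 · 2
k=5  0 · 0 · 1 · 2 · 2 · 0
3 · 3 · 3 · 0 · 3 · 1
1 · 1 · 0 · 3 · 1 · 1
2 · 1 · 1 · 1 · 1 · 3
3 · 0 · 2 · 0 · 3 · 0
0 · 1 · 3 · 1 · 1 · 2
k=6  0 · 0 · 1 · 2 · 2 · 0
3 · 3 · 3 · 0 · 3 · 1
1 · 1 · 0 · 3 · 1 · 1
2 · 1 · 1 · 1 · 1 · 3
3 · 0 · 2 · 0 · 3 · 0
0 · 1 · 3 · 1 · 2 · 2
k=7  0 · 0 · 1 · 2 · 2 · 0
3 · 3 · 3 · 0 · 3 · 1
1 · 1 · 0 · 3 · 1 · 1
2 · 1 · 1 · 1 · 1 · 3
3 · 0 · 2 · 0 · 3 · 0
0 · 1 · 3 · 1 · 3 · 2
k=8  0 · 0 · 1 · 2 · 2 · 0
3 · 3 · 3 · 0 · 3 · 1
1 · 1 · 0 · 3 · 1 · 1
2 · 1 · 1 · 1 · 2 · 3
3 · 0 · 2 · 1 · 0 · 1
0 · 1 · 3 · 2 · 1 · 3
k=9  0 · 0 · 1 · 2 · 2 · 0
3 · 3 · 3 · 0 · 3 · 1
1 · 1 · 0 · 3 · 1 · 1
2 · 1 · 1 · 1 · 2 · 3
3 · 0 · 2 · 1 · 0 · 1
0 · 1 · 3 · 2 · 2 · 3
k=10  0 · 0 · 1 · 2 · 2 · 0
3 · 3 · 3 · 0 · 3 · 1
1 · 1 · 0 · 3 · 1 · 1
2 · 1 · 1 · 1 · 2 · 3
3 · 0 · 2 · 1 · 0 · 1
0 · 1 · 3 · 2 · 3 · 3
k=11  0 · 0 · 1 · 2 · 2 · 0
3 · 3 · 3 · 0 · 3 · 1
1 · 1 · 0 · 3 · 1 · 1
2 · 1 · 1 · 1 · 2 · 3
3 · 0 · 2 · 1 · 1 · 2
0 · 1 · 3 · 3 · 1 · 0
k=12  0 · 0 · 1 · 2 · 2 · 0
3 · 3 · 3 · 0 · 3 · 1
1 · 1 · 0 · 3 · 1 · 1
2 · 1 · 1 · 1 · 2 · 3
3 · 0 · 2 · 1 · 1 · 2
0 · 1 · 3 · 3 · 2 · 0
k=13  0 · 0 · 1 · 2 · 2 · 0
3 · 3 · 3 · 0 · 3 · 1
1 · 1 · 0 · 3 · 1 · 1
2 · 1 · 1 · 1 · 2 · 3
3 · 0 · 2 · 1 · 1 · 2
0 · 1 · 3 · 3 · 3 · 0
k=14  0 · 0 · 1 · 2 · 2 · 0
3 · 3 · 3 · 0 · 3 · 1
1 · 1 · 0 · 3 · 1 · 1
2 · 1 · 1 · 1 · 2 · 3
3 · 0 · 3 · 2 · 2 · 2
0 · 2 · 0 · 1 · 1 · 1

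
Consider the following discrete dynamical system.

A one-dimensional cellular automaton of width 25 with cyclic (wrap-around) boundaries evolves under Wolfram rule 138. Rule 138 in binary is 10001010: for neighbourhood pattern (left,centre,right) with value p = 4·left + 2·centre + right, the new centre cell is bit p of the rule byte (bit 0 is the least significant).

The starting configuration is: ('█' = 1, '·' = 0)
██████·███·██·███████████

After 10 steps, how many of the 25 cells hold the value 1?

0) ██████·███·██·███████████
1) █████··██··█··███████████
2) ████··██··█··████████████
3) ███··██··█··█████████████
4) ██··██··█··██████████████
5) █··██··█··███████████████
6) ··██··█··████████████████
7) ·██··█··████████████████·
8) ██··█··████████████████··
9) █··█··████████████████··█
10) ··█··████████████████··██

19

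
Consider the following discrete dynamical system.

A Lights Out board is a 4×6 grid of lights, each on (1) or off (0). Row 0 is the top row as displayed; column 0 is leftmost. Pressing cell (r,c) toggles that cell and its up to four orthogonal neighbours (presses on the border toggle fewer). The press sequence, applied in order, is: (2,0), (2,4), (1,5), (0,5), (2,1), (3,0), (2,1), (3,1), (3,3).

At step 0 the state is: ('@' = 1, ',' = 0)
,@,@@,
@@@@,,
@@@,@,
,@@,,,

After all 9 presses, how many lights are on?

gen 0: ,@,@@,
@@@@,,
@@@,@,
,@@,,,
gen 1: ,@,@@,
,@@@,,
,,@,@,
@@@,,,
gen 2: ,@,@@,
,@@@@,
,,@@,@
@@@,@,
gen 3: ,@,@@@
,@@@,@
,,@@,,
@@@,@,
gen 4: ,@,@,,
,@@@,,
,,@@,,
@@@,@,
gen 5: ,@,@,,
,,@@,,
@@,@,,
@,@,@,
gen 6: ,@,@,,
,,@@,,
,@,@,,
,@@,@,
gen 7: ,@,@,,
,@@@,,
@,@@,,
,,@,@,
gen 8: ,@,@,,
,@@@,,
@@@@,,
@@,,@,
gen 9: ,@,@,,
,@@@,,
@@@,,,
@@@@,,

12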